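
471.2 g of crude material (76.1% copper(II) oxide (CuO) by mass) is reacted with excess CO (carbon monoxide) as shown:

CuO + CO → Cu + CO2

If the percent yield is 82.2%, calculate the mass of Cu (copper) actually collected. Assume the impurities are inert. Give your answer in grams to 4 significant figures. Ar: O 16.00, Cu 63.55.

235.5 g

Pure CuO available = 471.2 g × 0.761 = 358.58 g.
M(CuO) = 63.55 + 16.00 = 79.55 g/mol.
M(Cu) = 63.55 g/mol.
n(CuO) = 358.58 g / 79.55 g/mol = 4.5076 mol.
From the equation the CuO:Cu mole ratio is 1:1, so n(Cu) = 4.5076 × 1/1 = 4.5076 mol.
Mass of Cu = 4.5076 mol × 63.55 g/mol = 286.46 g.
Actual mass collected = 286.46 g × 0.822 = 235.47 g.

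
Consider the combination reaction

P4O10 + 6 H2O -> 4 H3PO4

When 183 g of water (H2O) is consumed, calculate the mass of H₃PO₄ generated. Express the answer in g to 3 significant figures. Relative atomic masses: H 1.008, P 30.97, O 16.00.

M(H2O) = 2(1.008) + 16.00 = 18.016 g/mol.
M(H3PO4) = 3(1.008) + 30.97 + 4(16.00) = 97.994 g/mol.
n(H2O) = 183.0 g / 18.016 g/mol = 10.16 mol.
From the equation the H2O:H3PO4 mole ratio is 6:4, so n(H3PO4) = 10.16 × 4/6 = 6.772 mol.
Mass of H3PO4 = 6.772 mol × 97.994 g/mol = 663.6 g.

664 g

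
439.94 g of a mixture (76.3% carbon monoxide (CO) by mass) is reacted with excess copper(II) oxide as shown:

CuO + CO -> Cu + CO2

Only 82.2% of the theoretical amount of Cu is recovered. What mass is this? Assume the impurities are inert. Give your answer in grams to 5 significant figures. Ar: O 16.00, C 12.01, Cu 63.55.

626.03 g

Pure CO available = 439.94 g × 0.763 = 335.674 g.
M(CO) = 12.01 + 16.00 = 28.01 g/mol.
M(Cu) = 63.55 g/mol.
n(CO) = 335.674 g / 28.01 g/mol = 11.9841 mol.
From the equation the CO:Cu mole ratio is 1:1, so n(Cu) = 11.9841 × 1/1 = 11.9841 mol.
Mass of Cu = 11.9841 mol × 63.55 g/mol = 761.589 g.
Actual mass collected = 761.589 g × 0.822 = 626.026 g.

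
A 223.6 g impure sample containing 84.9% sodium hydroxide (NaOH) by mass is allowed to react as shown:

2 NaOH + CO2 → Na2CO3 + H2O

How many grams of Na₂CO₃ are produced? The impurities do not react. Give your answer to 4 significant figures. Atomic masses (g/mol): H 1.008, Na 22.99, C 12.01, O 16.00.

251.5 g

Mass of pure NaOH = 223.6 g × 0.849 = 189.84 g.
M(NaOH) = 22.99 + 16.00 + 1.008 = 39.998 g/mol.
M(Na2CO3) = 2(22.99) + 12.01 + 3(16.00) = 105.99 g/mol.
n(NaOH) = 189.84 g / 39.998 g/mol = 4.7461 mol.
From the equation the NaOH:Na2CO3 mole ratio is 2:1, so n(Na2CO3) = 4.7461 × 1/2 = 2.3731 mol.
Mass of Na2CO3 = 2.3731 mol × 105.99 g/mol = 251.52 g.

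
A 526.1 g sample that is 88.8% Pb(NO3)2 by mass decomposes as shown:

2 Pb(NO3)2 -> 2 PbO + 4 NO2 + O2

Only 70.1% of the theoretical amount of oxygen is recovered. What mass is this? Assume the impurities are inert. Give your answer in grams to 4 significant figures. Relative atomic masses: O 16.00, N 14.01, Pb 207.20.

Pure Pb(NO3)2 available = 526.1 g × 0.888 = 467.18 g.
M(Pb(NO3)2) = 207.20 + 2(14.01) + 6(16.00) = 331.22 g/mol.
M(O2) = 2(16.00) = 32.00 g/mol.
n(Pb(NO3)2) = 467.18 g / 331.22 g/mol = 1.4105 mol.
From the equation the Pb(NO3)2:O2 mole ratio is 2:1, so n(O2) = 1.4105 × 1/2 = 0.70524 mol.
Mass of O2 = 0.70524 mol × 32.00 g/mol = 22.568 g.
Actual mass collected = 22.568 g × 0.701 = 15.820 g.

15.82 g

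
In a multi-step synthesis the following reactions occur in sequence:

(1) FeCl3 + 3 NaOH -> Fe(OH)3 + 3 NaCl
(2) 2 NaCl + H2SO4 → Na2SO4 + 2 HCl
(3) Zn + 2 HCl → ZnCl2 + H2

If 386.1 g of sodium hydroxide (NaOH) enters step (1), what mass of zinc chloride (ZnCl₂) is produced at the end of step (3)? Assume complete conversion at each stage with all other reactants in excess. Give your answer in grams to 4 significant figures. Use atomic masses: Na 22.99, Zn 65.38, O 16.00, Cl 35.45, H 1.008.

M(NaOH) = 22.99 + 16.00 + 1.008 = 39.998 g/mol.
M(ZnCl2) = 65.38 + 2(35.45) = 136.28 g/mol.
n(NaOH) = 386.1 / 39.998 = 9.6530 mol.
Reaction (1): NaOH→NaCl ratio 3:3 ⇒ n(NaCl) = 9.6530 mol.
Reaction (2): NaCl→HCl ratio 2:2 ⇒ n(HCl) = 9.6530 mol.
Reaction (3): HCl→ZnCl2 ratio 2:1 ⇒ n(ZnCl2) = 4.8265 mol.
Mass of ZnCl2 = 4.8265 × 136.28 = 657.75 g.

657.8 g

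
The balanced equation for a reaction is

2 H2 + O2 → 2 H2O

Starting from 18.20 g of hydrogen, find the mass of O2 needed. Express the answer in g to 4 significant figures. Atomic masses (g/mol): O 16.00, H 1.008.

M(H2) = 2(1.008) = 2.016 g/mol.
M(O2) = 2(16.00) = 32.00 g/mol.
n(H2) = 18.200 g / 2.016 g/mol = 9.0278 mol.
From the equation the H2:O2 mole ratio is 2:1, so n(O2) = 9.0278 × 1/2 = 4.5139 mol.
Mass of O2 = 4.5139 mol × 32.00 g/mol = 144.44 g.

144.4 g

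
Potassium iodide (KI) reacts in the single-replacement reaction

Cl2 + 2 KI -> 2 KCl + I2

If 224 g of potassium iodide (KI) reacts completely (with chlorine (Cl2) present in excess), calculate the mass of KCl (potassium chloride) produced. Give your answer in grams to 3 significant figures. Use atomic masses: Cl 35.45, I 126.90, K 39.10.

101 g

M(KI) = 39.10 + 126.90 = 166.00 g/mol.
M(KCl) = 39.10 + 35.45 = 74.55 g/mol.
n(KI) = 224.0 g / 166.00 g/mol = 1.349 mol.
From the equation the KI:KCl mole ratio is 2:2, so n(KCl) = 1.349 × 2/2 = 1.349 mol.
Mass of KCl = 1.349 mol × 74.55 g/mol = 100.6 g.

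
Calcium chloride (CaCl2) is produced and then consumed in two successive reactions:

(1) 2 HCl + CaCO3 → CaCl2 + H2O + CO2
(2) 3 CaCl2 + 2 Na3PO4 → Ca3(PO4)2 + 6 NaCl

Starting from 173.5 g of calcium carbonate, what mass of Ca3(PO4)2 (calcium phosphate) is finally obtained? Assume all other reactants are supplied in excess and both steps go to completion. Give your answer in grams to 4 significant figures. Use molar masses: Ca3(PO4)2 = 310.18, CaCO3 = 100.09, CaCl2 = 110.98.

n(CaCO3) = 173.50 / 100.09 = 1.7334 mol.
Step 1 gives a 1:1 ratio of CaCO3 to CaCl2, so n(CaCl2) = 1.7334 mol.
In step 2 the CaCl2:Ca3(PO4)2 ratio is 3:1, so n(Ca3(PO4)2) = 0.57781 mol.
Mass of Ca3(PO4)2 = 0.57781 × 310.18 = 179.23 g.

179.2 g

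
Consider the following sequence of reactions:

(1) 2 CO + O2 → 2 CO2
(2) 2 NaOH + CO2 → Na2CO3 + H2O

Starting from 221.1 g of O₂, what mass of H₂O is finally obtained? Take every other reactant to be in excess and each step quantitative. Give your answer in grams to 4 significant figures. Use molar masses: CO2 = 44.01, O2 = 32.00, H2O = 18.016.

249.0 g

n(O2) = 221.10 / 32.00 = 6.9094 mol.
Step 1 gives a 1:2 ratio of O2 to CO2, so n(CO2) = 13.819 mol.
In step 2 the CO2:H2O ratio is 1:1, so n(H2O) = 13.819 mol.
Mass of H2O = 13.819 × 18.016 = 248.96 g.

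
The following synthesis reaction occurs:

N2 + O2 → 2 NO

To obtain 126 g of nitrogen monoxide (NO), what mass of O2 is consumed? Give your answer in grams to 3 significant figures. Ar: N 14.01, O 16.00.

67.2 g

M(NO) = 14.01 + 16.00 = 30.01 g/mol.
M(O2) = 2(16.00) = 32.00 g/mol.
n(NO) = 126.0 g / 30.01 g/mol = 4.199 mol.
From the equation the NO:O2 mole ratio is 2:1, so n(O2) = 4.199 × 1/2 = 2.099 mol.
Mass of O2 = 2.099 mol × 32.00 g/mol = 67.18 g.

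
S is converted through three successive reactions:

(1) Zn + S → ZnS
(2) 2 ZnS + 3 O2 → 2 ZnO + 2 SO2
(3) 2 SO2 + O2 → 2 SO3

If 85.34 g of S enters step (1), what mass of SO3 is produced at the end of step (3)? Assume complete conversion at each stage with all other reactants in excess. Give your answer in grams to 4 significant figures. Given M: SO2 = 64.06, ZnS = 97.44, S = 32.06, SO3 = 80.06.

213.1 g

n(S) = 85.34 / 32.06 = 2.6619 mol.
Reaction (1): S→ZnS ratio 1:1 ⇒ n(ZnS) = 2.6619 mol.
Reaction (2): ZnS→SO2 ratio 2:2 ⇒ n(SO2) = 2.6619 mol.
Reaction (3): SO2→SO3 ratio 2:2 ⇒ n(SO3) = 2.6619 mol.
Mass of SO3 = 2.6619 × 80.06 = 213.11 g.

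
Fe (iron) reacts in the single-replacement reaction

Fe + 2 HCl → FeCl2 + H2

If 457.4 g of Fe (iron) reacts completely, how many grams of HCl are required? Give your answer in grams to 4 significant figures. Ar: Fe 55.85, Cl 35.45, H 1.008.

597.2 g

M(Fe) = 55.85 g/mol.
M(HCl) = 1.008 + 35.45 = 36.458 g/mol.
n(Fe) = 457.40 g / 55.85 g/mol = 8.1898 mol.
From the equation the Fe:HCl mole ratio is 1:2, so n(HCl) = 8.1898 × 2/1 = 16.380 mol.
Mass of HCl = 16.380 mol × 36.458 g/mol = 597.17 g.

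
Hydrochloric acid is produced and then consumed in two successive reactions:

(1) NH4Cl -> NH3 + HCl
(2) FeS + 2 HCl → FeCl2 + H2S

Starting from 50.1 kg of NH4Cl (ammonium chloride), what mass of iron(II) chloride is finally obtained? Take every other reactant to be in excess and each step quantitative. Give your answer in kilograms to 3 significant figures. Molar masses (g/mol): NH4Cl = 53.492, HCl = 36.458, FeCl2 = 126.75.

50.1 kg = 50100 g.
n(NH4Cl) = 50100 / 53.492 = 936.6 mol.
Step 1 gives a 1:1 ratio of NH4Cl to HCl, so n(HCl) = 936.6 mol.
In step 2 the HCl:FeCl2 ratio is 2:1, so n(FeCl2) = 468.3 mol.
Mass of FeCl2 = 468.3 × 126.75 = 59360 g = 59.4 kg.

59.4 kg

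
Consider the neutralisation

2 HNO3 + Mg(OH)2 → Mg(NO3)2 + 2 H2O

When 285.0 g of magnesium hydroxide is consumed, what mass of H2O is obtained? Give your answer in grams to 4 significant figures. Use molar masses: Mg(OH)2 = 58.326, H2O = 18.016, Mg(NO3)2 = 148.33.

176.1 g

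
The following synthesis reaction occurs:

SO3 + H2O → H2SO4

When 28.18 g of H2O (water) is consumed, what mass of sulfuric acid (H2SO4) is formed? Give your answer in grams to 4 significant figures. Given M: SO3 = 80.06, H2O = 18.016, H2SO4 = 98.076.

153.4 g

n(H2O) = 28.180 g / 18.016 g/mol = 1.5642 mol.
From the equation the H2O:H2SO4 mole ratio is 1:1, so n(H2SO4) = 1.5642 × 1/1 = 1.5642 mol.
Mass of H2SO4 = 1.5642 mol × 98.076 g/mol = 153.41 g.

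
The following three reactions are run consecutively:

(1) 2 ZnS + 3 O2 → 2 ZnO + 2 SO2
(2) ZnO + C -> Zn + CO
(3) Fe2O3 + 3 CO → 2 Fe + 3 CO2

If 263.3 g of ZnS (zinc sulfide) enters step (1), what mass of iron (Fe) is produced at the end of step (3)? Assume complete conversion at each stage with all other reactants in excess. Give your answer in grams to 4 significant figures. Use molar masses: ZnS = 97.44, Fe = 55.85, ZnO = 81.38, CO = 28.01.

100.6 g

n(ZnS) = 263.3 / 97.44 = 2.7022 mol.
Reaction (1): ZnS→ZnO ratio 2:2 ⇒ n(ZnO) = 2.7022 mol.
Reaction (2): ZnO→CO ratio 1:1 ⇒ n(CO) = 2.7022 mol.
Reaction (3): CO→Fe ratio 3:2 ⇒ n(Fe) = 1.8015 mol.
Mass of Fe = 1.8015 × 55.85 = 100.61 g.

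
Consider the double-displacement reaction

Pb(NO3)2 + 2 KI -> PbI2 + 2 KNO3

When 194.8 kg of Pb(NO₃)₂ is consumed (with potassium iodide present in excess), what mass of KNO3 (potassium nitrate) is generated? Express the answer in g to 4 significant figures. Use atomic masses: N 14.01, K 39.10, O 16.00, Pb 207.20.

118900 g

M(Pb(NO3)2) = 207.20 + 2(14.01) + 6(16.00) = 331.22 g/mol.
M(KNO3) = 39.10 + 14.01 + 3(16.00) = 101.11 g/mol.
Convert: 194.8 kg = 194800 g.
n(Pb(NO3)2) = 194800 g / 331.22 g/mol = 588.13 mol.
From the equation the Pb(NO3)2:KNO3 mole ratio is 1:2, so n(KNO3) = 588.13 × 2/1 = 1176.3 mol.
Mass of KNO3 = 1176.3 mol × 101.11 g/mol = 118930 g.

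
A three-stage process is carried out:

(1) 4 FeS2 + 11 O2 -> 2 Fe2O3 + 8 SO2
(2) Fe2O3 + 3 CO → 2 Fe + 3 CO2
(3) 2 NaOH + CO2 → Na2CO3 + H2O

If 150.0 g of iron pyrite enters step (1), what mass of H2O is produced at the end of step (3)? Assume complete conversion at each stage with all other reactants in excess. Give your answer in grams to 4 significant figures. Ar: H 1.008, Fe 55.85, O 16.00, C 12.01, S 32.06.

33.79 g

M(FeS2) = 55.85 + 2(32.06) = 119.97 g/mol.
M(H2O) = 2(1.008) + 16.00 = 18.016 g/mol.
n(FeS2) = 150.0 / 119.97 = 1.2503 mol.
Reaction (1): FeS2→Fe2O3 ratio 4:2 ⇒ n(Fe2O3) = 0.62516 mol.
Reaction (2): Fe2O3→CO2 ratio 1:3 ⇒ n(CO2) = 1.8755 mol.
Reaction (3): CO2→H2O ratio 1:1 ⇒ n(H2O) = 1.8755 mol.
Mass of H2O = 1.8755 × 18.016 = 33.788 g.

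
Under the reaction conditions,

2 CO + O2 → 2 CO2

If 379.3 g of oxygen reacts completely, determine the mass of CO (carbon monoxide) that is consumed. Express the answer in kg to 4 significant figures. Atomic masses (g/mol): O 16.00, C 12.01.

0.6640 kg

M(O2) = 2(16.00) = 32.00 g/mol.
M(CO) = 12.01 + 16.00 = 28.01 g/mol.
n(O2) = 379.30 g / 32.00 g/mol = 11.853 mol.
From the equation the O2:CO mole ratio is 1:2, so n(CO) = 11.853 × 2/1 = 23.706 mol.
Mass of CO = 23.706 mol × 28.01 g/mol = 664.01 g.
Converting to kg: 664.01 g = 0.6640 kg.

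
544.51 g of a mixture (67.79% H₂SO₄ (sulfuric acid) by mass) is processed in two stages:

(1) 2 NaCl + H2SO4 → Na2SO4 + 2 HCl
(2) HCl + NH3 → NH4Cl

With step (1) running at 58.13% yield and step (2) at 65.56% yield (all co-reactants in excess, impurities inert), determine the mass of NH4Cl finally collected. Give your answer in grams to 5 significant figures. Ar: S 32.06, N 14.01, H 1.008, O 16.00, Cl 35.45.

Pure H2SO4 = 544.51 × 0.6779 = 369.123 g.
M(H2SO4) = 2(1.008) + 32.06 + 4(16.00) = 98.076 g/mol.
M(NH4Cl) = 14.01 + 4(1.008) + 35.45 = 53.492 g/mol.
n(H2SO4) = 369.123 / 98.076 = 3.76365 mol.
Step 1 (H2SO4:HCl = 1:2): theoretical n(HCl) = 7.52729 mol; at 58.13% yield, n(HCl) = 4.37561 mol.
Step 2 (HCl:NH4Cl = 1:1): theoretical n(NH4Cl) = 4.37561 mol, so theoretical mass = 4.37561 × 53.492 = 234.060 g.
At 65.56% yield, actual mass of NH4Cl = 234.060 × 0.6556 = 153.450 g.

153.45 g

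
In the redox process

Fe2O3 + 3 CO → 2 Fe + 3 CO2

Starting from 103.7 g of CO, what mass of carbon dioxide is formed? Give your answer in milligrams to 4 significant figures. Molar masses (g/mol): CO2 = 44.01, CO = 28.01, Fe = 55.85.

162900 mg

n(CO) = 103.70 g / 28.01 g/mol = 3.7022 mol.
From the equation the CO:CO2 mole ratio is 3:3, so n(CO2) = 3.7022 × 3/3 = 3.7022 mol.
Mass of CO2 = 3.7022 mol × 44.01 g/mol = 162.94 g.
Converting to mg: 162.94 g = 162900 mg.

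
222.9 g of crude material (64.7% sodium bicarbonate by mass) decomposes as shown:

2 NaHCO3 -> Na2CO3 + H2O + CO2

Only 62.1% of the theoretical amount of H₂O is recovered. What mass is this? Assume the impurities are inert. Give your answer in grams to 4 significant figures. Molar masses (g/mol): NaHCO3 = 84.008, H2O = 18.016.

Pure NaHCO3 available = 222.9 g × 0.647 = 144.22 g.
n(NaHCO3) = 144.22 g / 84.008 g/mol = 1.7167 mol.
From the equation the NaHCO3:H2O mole ratio is 2:1, so n(H2O) = 1.7167 × 1/2 = 0.85835 mol.
Mass of H2O = 0.85835 mol × 18.016 g/mol = 15.464 g.
Actual mass collected = 15.464 g × 0.621 = 9.6031 g.

9.603 g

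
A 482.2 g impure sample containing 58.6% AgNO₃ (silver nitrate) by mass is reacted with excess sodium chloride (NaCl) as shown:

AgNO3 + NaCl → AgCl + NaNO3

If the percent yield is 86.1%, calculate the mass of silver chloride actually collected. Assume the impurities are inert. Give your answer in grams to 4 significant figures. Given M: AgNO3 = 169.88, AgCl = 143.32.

205.3 g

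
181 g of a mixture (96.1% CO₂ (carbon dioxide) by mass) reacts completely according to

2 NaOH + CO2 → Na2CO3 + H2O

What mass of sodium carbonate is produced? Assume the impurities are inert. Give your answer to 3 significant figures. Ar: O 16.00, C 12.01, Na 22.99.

Mass of pure CO2 = 181 g × 0.961 = 173.9 g.
M(CO2) = 12.01 + 2(16.00) = 44.01 g/mol.
M(Na2CO3) = 2(22.99) + 12.01 + 3(16.00) = 105.99 g/mol.
n(CO2) = 173.9 g / 44.01 g/mol = 3.952 mol.
From the equation the CO2:Na2CO3 mole ratio is 1:1, so n(Na2CO3) = 3.952 × 1/1 = 3.952 mol.
Mass of Na2CO3 = 3.952 mol × 105.99 g/mol = 418.9 g.

419 g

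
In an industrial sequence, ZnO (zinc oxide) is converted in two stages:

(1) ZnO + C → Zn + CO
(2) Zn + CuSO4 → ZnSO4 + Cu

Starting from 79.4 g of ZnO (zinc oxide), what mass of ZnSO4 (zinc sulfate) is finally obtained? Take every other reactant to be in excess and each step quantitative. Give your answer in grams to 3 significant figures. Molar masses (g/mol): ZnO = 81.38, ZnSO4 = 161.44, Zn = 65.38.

158 g

n(ZnO) = 79.40 / 81.38 = 0.9757 mol.
Step 1 gives a 1:1 ratio of ZnO to Zn, so n(Zn) = 0.9757 mol.
In step 2 the Zn:ZnSO4 ratio is 1:1, so n(ZnSO4) = 0.9757 mol.
Mass of ZnSO4 = 0.9757 × 161.44 = 157.5 g.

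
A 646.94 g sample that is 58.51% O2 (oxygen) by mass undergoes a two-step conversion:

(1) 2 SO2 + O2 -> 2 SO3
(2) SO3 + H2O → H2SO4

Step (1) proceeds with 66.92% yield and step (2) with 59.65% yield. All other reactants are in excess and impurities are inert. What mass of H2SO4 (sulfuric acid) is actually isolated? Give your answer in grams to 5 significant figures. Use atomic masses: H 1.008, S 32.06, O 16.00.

926.20 g

Pure O2 = 646.94 × 0.5851 = 378.525 g.
M(O2) = 2(16.00) = 32.00 g/mol.
M(H2SO4) = 2(1.008) + 32.06 + 4(16.00) = 98.076 g/mol.
n(O2) = 378.525 / 32.00 = 11.8289 mol.
Step 1 (O2:SO3 = 1:2): theoretical n(SO3) = 23.6578 mol; at 66.92% yield, n(SO3) = 15.8318 mol.
Step 2 (SO3:H2SO4 = 1:1): theoretical n(H2SO4) = 15.8318 mol, so theoretical mass = 15.8318 × 98.076 = 1552.72 g.
At 59.65% yield, actual mass of H2SO4 = 1552.72 × 0.5965 = 926.197 g.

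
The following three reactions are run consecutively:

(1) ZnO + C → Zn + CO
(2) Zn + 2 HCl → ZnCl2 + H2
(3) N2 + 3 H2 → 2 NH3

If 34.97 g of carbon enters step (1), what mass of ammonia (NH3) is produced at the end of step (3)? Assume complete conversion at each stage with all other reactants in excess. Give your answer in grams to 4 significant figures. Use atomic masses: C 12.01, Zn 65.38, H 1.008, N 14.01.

M(C) = 12.01 g/mol.
M(NH3) = 14.01 + 3(1.008) = 17.034 g/mol.
n(C) = 34.97 / 12.01 = 2.9117 mol.
Reaction (1): C→Zn ratio 1:1 ⇒ n(Zn) = 2.9117 mol.
Reaction (2): Zn→H2 ratio 1:1 ⇒ n(H2) = 2.9117 mol.
Reaction (3): H2→NH3 ratio 3:2 ⇒ n(NH3) = 1.9412 mol.
Mass of NH3 = 1.9412 × 17.034 = 33.066 g.

33.07 g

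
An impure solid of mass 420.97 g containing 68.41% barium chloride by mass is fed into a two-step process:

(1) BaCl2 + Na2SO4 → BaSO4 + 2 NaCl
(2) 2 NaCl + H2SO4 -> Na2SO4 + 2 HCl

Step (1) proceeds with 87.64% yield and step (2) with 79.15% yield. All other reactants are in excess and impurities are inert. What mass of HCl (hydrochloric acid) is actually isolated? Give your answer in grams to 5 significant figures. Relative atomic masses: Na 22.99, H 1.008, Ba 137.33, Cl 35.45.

69.953 g

Pure BaCl2 = 420.97 × 0.6841 = 287.986 g.
M(BaCl2) = 137.33 + 2(35.45) = 208.23 g/mol.
M(HCl) = 1.008 + 35.45 = 36.458 g/mol.
n(BaCl2) = 287.986 / 208.23 = 1.38302 mol.
Step 1 (BaCl2:NaCl = 1:2): theoretical n(NaCl) = 2.76603 mol; at 87.64% yield, n(NaCl) = 2.42415 mol.
Step 2 (NaCl:HCl = 2:2): theoretical n(HCl) = 2.42415 mol, so theoretical mass = 2.42415 × 36.458 = 88.3797 g.
At 79.15% yield, actual mass of HCl = 88.3797 × 0.7915 = 69.9526 g.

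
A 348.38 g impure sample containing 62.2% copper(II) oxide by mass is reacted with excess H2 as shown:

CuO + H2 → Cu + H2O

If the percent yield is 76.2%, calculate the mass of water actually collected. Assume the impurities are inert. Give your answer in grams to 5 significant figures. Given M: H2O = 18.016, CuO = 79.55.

37.395 g

Pure CuO available = 348.38 g × 0.622 = 216.692 g.
n(CuO) = 216.692 g / 79.55 g/mol = 2.72398 mol.
From the equation the CuO:H2O mole ratio is 1:1, so n(H2O) = 2.72398 × 1/1 = 2.72398 mol.
Mass of H2O = 2.72398 mol × 18.016 g/mol = 49.0752 g.
Actual mass collected = 49.0752 g × 0.762 = 37.3953 g.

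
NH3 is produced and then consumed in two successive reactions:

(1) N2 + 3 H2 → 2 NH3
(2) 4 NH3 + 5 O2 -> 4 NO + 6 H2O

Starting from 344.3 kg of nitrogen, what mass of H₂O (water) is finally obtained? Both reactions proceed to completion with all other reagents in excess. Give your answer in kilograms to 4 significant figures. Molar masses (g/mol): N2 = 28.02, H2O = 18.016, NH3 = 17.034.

344.3 kg = 344300 g.
n(N2) = 344300 / 28.02 = 12288 mol.
Step 1 gives a 1:2 ratio of N2 to NH3, so n(NH3) = 24575 mol.
In step 2 the NH3:H2O ratio is 4:6, so n(H2O) = 36863 mol.
Mass of H2O = 36863 × 18.016 = 664120 g = 664.1 kg.

664.1 kg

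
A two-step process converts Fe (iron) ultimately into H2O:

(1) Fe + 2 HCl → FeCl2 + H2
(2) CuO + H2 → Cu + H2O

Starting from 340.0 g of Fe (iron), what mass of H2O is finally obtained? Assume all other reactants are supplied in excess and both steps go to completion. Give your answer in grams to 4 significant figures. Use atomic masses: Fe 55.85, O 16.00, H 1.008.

109.7 g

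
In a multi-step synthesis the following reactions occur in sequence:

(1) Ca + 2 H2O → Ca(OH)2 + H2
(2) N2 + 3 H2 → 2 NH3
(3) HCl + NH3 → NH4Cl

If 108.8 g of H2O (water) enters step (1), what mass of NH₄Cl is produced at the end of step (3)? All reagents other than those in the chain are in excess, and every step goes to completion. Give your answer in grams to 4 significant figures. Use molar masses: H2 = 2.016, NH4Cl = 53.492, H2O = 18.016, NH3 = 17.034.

n(H2O) = 108.8 / 18.016 = 6.0391 mol.
Reaction (1): H2O→H2 ratio 2:1 ⇒ n(H2) = 3.0195 mol.
Reaction (2): H2→NH3 ratio 3:2 ⇒ n(NH3) = 2.0130 mol.
Reaction (3): NH3→NH4Cl ratio 1:1 ⇒ n(NH4Cl) = 2.0130 mol.
Mass of NH4Cl = 2.0130 × 53.492 = 107.68 g.

107.7 g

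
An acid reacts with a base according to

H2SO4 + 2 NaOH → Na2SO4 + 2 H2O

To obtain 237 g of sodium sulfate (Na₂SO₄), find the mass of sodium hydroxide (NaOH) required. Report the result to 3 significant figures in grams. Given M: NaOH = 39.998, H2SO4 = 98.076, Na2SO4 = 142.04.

133 g

n(Na2SO4) = 237.0 g / 142.04 g/mol = 1.669 mol.
From the equation the Na2SO4:NaOH mole ratio is 1:2, so n(NaOH) = 1.669 × 2/1 = 3.337 mol.
Mass of NaOH = 3.337 mol × 39.998 g/mol = 133.5 g.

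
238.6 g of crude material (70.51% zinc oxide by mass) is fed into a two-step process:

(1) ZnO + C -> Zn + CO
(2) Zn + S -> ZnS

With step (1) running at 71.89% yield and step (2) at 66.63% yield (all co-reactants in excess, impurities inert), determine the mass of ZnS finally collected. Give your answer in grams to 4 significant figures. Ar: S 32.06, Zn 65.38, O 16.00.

96.49 g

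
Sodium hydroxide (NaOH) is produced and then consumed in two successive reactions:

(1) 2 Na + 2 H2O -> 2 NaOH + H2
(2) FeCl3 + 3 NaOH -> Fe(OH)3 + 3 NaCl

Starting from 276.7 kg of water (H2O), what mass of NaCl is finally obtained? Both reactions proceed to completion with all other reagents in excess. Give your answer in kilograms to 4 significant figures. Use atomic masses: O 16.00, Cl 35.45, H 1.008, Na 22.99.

897.6 kg

M(H2O) = 2(1.008) + 16.00 = 18.016 g/mol.
M(NaCl) = 22.99 + 35.45 = 58.44 g/mol.
276.7 kg = 276700 g.
n(H2O) = 276700 / 18.016 = 15359 mol.
Step 1 gives a 2:2 ratio of H2O to NaOH, so n(NaOH) = 15359 mol.
In step 2 the NaOH:NaCl ratio is 3:3, so n(NaCl) = 15359 mol.
Mass of NaCl = 15359 × 58.44 = 897550 g = 897.6 kg.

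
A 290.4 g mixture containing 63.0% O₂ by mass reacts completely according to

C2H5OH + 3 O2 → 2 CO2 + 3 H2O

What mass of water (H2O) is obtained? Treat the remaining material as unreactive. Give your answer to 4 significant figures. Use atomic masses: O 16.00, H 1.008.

Mass of pure O2 = 290.4 g × 0.630 = 182.95 g.
M(O2) = 2(16.00) = 32.00 g/mol.
M(H2O) = 2(1.008) + 16.00 = 18.016 g/mol.
n(O2) = 182.95 g / 32.00 g/mol = 5.7172 mol.
From the equation the O2:H2O mole ratio is 3:3, so n(H2O) = 5.7172 × 3/3 = 5.7172 mol.
Mass of H2O = 5.7172 mol × 18.016 g/mol = 103.00 g.

103.0 g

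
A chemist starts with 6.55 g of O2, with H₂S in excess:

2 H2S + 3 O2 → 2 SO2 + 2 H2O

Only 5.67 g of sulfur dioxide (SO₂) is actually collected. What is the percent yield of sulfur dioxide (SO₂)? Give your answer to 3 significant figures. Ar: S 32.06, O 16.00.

64.9 %

M(O2) = 2(16.00) = 32.00 g/mol.
M(SO2) = 32.06 + 2(16.00) = 64.06 g/mol.
n(O2) = 6.550 g / 32.00 g/mol = 0.2047 mol.
From the equation the O2:SO2 mole ratio is 3:2, so n(SO2) = 0.2047 × 2/3 = 0.1365 mol.
Mass of SO2 = 0.1365 mol × 64.06 g/mol = 8.742 g.
This is the theoretical yield. Percent yield = 5.67 g / 8.742 g × 100% = 64.86%.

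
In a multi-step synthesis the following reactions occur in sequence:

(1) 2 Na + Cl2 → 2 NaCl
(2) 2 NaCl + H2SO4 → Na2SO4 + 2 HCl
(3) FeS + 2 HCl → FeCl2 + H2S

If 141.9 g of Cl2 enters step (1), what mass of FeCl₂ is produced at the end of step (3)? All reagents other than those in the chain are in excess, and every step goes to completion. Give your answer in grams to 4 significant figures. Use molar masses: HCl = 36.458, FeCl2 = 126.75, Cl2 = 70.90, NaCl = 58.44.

n(Cl2) = 141.9 / 70.90 = 2.0014 mol.
Reaction (1): Cl2→NaCl ratio 1:2 ⇒ n(NaCl) = 4.0028 mol.
Reaction (2): NaCl→HCl ratio 2:2 ⇒ n(HCl) = 4.0028 mol.
Reaction (3): HCl→FeCl2 ratio 2:1 ⇒ n(FeCl2) = 2.0014 mol.
Mass of FeCl2 = 2.0014 × 126.75 = 253.68 g.

253.7 g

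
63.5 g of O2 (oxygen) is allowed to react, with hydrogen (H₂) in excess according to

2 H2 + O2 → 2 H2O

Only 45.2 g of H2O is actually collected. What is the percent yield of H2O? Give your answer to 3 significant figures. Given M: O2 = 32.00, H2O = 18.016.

63.2 %

n(O2) = 63.50 g / 32.00 g/mol = 1.984 mol.
From the equation the O2:H2O mole ratio is 1:2, so n(H2O) = 1.984 × 2/1 = 3.969 mol.
Mass of H2O = 3.969 mol × 18.016 g/mol = 71.50 g.
This is the theoretical yield. Percent yield = 45.2 g / 71.50 g × 100% = 63.22%.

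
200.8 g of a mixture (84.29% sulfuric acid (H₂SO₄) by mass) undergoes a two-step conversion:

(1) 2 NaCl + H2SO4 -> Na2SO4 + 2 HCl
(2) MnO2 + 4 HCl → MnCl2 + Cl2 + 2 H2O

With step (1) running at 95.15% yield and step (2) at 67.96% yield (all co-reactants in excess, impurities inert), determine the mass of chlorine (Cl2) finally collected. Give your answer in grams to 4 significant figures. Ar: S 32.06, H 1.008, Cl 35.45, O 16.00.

Pure H2SO4 = 200.8 × 0.8429 = 169.25 g.
M(H2SO4) = 2(1.008) + 32.06 + 4(16.00) = 98.076 g/mol.
M(Cl2) = 2(35.45) = 70.90 g/mol.
n(H2SO4) = 169.25 / 98.076 = 1.7257 mol.
Step 1 (H2SO4:HCl = 1:2): theoretical n(HCl) = 3.4515 mol; at 95.15% yield, n(HCl) = 3.2841 mol.
Step 2 (HCl:Cl2 = 4:1): theoretical n(Cl2) = 0.82102 mol, so theoretical mass = 0.82102 × 70.90 = 58.211 g.
At 67.96% yield, actual mass of Cl2 = 58.211 × 0.6796 = 39.560 g.

39.56 g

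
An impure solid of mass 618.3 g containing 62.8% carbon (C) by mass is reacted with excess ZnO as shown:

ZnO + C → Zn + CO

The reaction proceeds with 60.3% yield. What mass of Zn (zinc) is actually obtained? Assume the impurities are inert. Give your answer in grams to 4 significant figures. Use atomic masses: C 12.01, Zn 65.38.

Pure C available = 618.3 g × 0.628 = 388.29 g.
M(C) = 12.01 g/mol.
M(Zn) = 65.38 g/mol.
n(C) = 388.29 g / 12.01 g/mol = 32.331 mol.
From the equation the C:Zn mole ratio is 1:1, so n(Zn) = 32.331 × 1/1 = 32.331 mol.
Mass of Zn = 32.331 mol × 65.38 g/mol = 2113.8 g.
Actual mass collected = 2113.8 g × 0.603 = 1274.6 g.

1275 g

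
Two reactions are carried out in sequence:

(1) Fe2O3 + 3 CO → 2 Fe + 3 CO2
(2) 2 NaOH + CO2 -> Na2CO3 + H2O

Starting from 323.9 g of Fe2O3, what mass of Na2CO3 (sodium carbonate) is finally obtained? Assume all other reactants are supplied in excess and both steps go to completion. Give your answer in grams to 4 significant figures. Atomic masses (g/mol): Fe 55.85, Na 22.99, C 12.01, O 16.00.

644.9 g

M(Fe2O3) = 2(55.85) + 3(16.00) = 159.70 g/mol.
M(Na2CO3) = 2(22.99) + 12.01 + 3(16.00) = 105.99 g/mol.
n(Fe2O3) = 323.90 / 159.70 = 2.0282 mol.
Step 1 gives a 1:3 ratio of Fe2O3 to CO2, so n(CO2) = 6.0845 mol.
In step 2 the CO2:Na2CO3 ratio is 1:1, so n(Na2CO3) = 6.0845 mol.
Mass of Na2CO3 = 6.0845 × 105.99 = 644.90 g.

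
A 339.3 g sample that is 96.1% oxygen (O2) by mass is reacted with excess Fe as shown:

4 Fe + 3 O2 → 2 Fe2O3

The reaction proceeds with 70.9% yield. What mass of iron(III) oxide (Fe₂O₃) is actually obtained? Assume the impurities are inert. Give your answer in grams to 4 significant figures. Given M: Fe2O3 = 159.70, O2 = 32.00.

769.2 g

Pure O2 available = 339.3 g × 0.961 = 326.07 g.
n(O2) = 326.07 g / 32.00 g/mol = 10.190 mol.
From the equation the O2:Fe2O3 mole ratio is 3:2, so n(Fe2O3) = 10.190 × 2/3 = 6.7931 mol.
Mass of Fe2O3 = 6.7931 mol × 159.70 g/mol = 1084.9 g.
Actual mass collected = 1084.9 g × 0.709 = 769.16 g.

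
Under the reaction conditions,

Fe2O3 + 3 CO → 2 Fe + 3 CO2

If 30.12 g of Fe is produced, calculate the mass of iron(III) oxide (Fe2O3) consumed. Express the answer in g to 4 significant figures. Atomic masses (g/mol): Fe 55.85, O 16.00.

43.06 g

M(Fe) = 55.85 g/mol.
M(Fe2O3) = 2(55.85) + 3(16.00) = 159.70 g/mol.
n(Fe) = 30.120 g / 55.85 g/mol = 0.53930 mol.
From the equation the Fe:Fe2O3 mole ratio is 2:1, so n(Fe2O3) = 0.53930 × 1/2 = 0.26965 mol.
Mass of Fe2O3 = 0.26965 mol × 159.70 g/mol = 43.063 g.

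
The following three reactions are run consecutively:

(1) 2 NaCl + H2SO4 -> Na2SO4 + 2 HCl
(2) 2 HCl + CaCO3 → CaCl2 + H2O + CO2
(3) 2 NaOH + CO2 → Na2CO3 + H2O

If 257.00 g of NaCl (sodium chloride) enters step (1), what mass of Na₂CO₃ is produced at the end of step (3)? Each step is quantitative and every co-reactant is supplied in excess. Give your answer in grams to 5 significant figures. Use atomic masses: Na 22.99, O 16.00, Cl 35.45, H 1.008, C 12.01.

233.05 g

M(NaCl) = 22.99 + 35.45 = 58.44 g/mol.
M(Na2CO3) = 2(22.99) + 12.01 + 3(16.00) = 105.99 g/mol.
n(NaCl) = 257.00 / 58.44 = 4.39767 mol.
Reaction (1): NaCl→HCl ratio 2:2 ⇒ n(HCl) = 4.39767 mol.
Reaction (2): HCl→CO2 ratio 2:1 ⇒ n(CO2) = 2.19884 mol.
Reaction (3): CO2→Na2CO3 ratio 1:1 ⇒ n(Na2CO3) = 2.19884 mol.
Mass of Na2CO3 = 2.19884 × 105.99 = 233.055 g.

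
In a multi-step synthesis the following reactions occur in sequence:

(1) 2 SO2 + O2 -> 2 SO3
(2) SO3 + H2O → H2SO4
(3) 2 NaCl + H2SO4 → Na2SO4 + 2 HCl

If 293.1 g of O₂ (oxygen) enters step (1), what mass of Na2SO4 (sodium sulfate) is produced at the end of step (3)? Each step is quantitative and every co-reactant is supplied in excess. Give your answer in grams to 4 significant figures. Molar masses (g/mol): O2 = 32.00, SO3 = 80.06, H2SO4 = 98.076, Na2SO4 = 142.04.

2602 g

n(O2) = 293.1 / 32.00 = 9.1594 mol.
Reaction (1): O2→SO3 ratio 1:2 ⇒ n(SO3) = 18.319 mol.
Reaction (2): SO3→H2SO4 ratio 1:1 ⇒ n(H2SO4) = 18.319 mol.
Reaction (3): H2SO4→Na2SO4 ratio 1:1 ⇒ n(Na2SO4) = 18.319 mol.
Mass of Na2SO4 = 18.319 × 142.04 = 2602.0 g.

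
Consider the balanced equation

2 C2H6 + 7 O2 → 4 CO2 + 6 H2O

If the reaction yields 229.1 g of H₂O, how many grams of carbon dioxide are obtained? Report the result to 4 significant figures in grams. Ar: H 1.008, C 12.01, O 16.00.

373.1 g

M(H2O) = 2(1.008) + 16.00 = 18.016 g/mol.
M(CO2) = 12.01 + 2(16.00) = 44.01 g/mol.
n(H2O) = 229.10 g / 18.016 g/mol = 12.716 mol.
From the equation the H2O:CO2 mole ratio is 6:4, so n(CO2) = 12.716 × 4/6 = 8.4776 mol.
Mass of CO2 = 8.4776 mol × 44.01 g/mol = 373.10 g.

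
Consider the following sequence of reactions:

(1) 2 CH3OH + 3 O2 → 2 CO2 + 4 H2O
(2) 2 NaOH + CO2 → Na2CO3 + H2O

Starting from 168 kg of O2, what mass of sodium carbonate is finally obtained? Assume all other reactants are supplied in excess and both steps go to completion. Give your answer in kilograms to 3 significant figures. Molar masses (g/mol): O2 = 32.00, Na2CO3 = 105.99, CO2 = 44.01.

371 kg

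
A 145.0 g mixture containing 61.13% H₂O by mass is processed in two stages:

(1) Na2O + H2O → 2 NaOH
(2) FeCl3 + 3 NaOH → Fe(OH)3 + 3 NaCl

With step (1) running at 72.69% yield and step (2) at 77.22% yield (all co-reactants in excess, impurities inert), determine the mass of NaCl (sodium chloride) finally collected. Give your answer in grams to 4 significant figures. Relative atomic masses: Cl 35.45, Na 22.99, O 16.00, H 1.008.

Pure H2O = 145.0 × 0.6113 = 88.639 g.
M(H2O) = 2(1.008) + 16.00 = 18.016 g/mol.
M(NaCl) = 22.99 + 35.45 = 58.44 g/mol.
n(H2O) = 88.639 / 18.016 = 4.9200 mol.
Step 1 (H2O:NaOH = 1:2): theoretical n(NaOH) = 9.8400 mol; at 72.69% yield, n(NaOH) = 7.1527 mol.
Step 2 (NaOH:NaCl = 3:3): theoretical n(NaCl) = 7.1527 mol, so theoretical mass = 7.1527 × 58.44 = 418.00 g.
At 77.22% yield, actual mass of NaCl = 418.00 × 0.7722 = 322.78 g.

322.8 g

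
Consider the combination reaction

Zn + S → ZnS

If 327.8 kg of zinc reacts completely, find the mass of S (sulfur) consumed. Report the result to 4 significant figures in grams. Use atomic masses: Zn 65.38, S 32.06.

M(Zn) = 65.38 g/mol.
M(S) = 32.06 g/mol.
Convert: 327.8 kg = 327800 g.
n(Zn) = 327800 g / 65.38 g/mol = 5013.8 mol.
From the equation the Zn:S mole ratio is 1:1, so n(S) = 5013.8 × 1/1 = 5013.8 mol.
Mass of S = 5013.8 mol × 32.06 g/mol = 160740 g.

160700 g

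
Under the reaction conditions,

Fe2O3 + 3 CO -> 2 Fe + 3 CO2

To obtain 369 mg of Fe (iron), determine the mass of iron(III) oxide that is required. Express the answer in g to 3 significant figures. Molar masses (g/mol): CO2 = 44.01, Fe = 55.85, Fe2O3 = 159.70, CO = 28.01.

0.528 g

Convert: 369 mg = 0.3690 g.
n(Fe) = 0.3690 g / 55.85 g/mol = 0.006607 mol.
From the equation the Fe:Fe2O3 mole ratio is 2:1, so n(Fe2O3) = 0.006607 × 1/2 = 0.003303 mol.
Mass of Fe2O3 = 0.003303 mol × 159.70 g/mol = 0.5276 g.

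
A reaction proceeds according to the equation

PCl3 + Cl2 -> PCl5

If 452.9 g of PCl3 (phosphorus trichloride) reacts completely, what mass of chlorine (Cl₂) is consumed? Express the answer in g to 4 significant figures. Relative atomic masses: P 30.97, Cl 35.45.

233.8 g

M(PCl3) = 30.97 + 3(35.45) = 137.32 g/mol.
M(Cl2) = 2(35.45) = 70.90 g/mol.
n(PCl3) = 452.90 g / 137.32 g/mol = 3.2981 mol.
From the equation the PCl3:Cl2 mole ratio is 1:1, so n(Cl2) = 3.2981 × 1/1 = 3.2981 mol.
Mass of Cl2 = 3.2981 mol × 70.90 g/mol = 233.84 g.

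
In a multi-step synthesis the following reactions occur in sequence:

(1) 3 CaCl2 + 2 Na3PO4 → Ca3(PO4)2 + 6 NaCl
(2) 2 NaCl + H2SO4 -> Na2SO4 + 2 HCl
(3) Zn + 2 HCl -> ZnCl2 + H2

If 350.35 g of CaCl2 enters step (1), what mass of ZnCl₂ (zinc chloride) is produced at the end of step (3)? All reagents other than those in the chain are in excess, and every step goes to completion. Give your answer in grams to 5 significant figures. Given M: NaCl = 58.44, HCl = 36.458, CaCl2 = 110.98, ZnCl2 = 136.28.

n(CaCl2) = 350.35 / 110.98 = 3.15688 mol.
Reaction (1): CaCl2→NaCl ratio 3:6 ⇒ n(NaCl) = 6.31375 mol.
Reaction (2): NaCl→HCl ratio 2:2 ⇒ n(HCl) = 6.31375 mol.
Reaction (3): HCl→ZnCl2 ratio 2:1 ⇒ n(ZnCl2) = 3.15688 mol.
Mass of ZnCl2 = 3.15688 × 136.28 = 430.219 g.

430.22 g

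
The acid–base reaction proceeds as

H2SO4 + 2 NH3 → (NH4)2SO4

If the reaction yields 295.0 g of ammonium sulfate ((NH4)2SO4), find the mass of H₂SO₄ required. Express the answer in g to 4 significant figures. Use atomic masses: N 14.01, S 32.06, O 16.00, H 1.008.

M((NH4)2SO4) = 2(14.01) + 8(1.008) + 32.06 + 4(16.00) = 132.144 g/mol.
M(H2SO4) = 2(1.008) + 32.06 + 4(16.00) = 98.076 g/mol.
n((NH4)2SO4) = 295.00 g / 132.144 g/mol = 2.2324 mol.
From the equation the (NH4)2SO4:H2SO4 mole ratio is 1:1, so n(H2SO4) = 2.2324 × 1/1 = 2.2324 mol.
Mass of H2SO4 = 2.2324 mol × 98.076 g/mol = 218.95 g.

218.9 g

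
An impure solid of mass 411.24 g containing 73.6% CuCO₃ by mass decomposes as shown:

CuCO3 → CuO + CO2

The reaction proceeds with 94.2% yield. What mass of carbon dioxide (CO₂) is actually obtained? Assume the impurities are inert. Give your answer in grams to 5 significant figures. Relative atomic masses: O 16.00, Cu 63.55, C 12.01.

Pure CuCO3 available = 411.24 g × 0.736 = 302.673 g.
M(CuCO3) = 63.55 + 12.01 + 3(16.00) = 123.56 g/mol.
M(CO2) = 12.01 + 2(16.00) = 44.01 g/mol.
n(CuCO3) = 302.673 g / 123.56 g/mol = 2.44960 mol.
From the equation the CuCO3:CO2 mole ratio is 1:1, so n(CO2) = 2.44960 × 1/1 = 2.44960 mol.
Mass of CO2 = 2.44960 mol × 44.01 g/mol = 107.807 g.
Actual mass collected = 107.807 g × 0.942 = 101.554 g.

101.55 g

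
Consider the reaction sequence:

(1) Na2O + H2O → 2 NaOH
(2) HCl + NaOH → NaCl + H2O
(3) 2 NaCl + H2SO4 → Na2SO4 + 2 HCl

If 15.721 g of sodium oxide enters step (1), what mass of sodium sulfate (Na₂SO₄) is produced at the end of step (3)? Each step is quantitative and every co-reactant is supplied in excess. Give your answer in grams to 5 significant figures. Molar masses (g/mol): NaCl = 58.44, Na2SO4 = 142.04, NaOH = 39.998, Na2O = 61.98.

36.028 g

n(Na2O) = 15.721 / 61.98 = 0.253646 mol.
Reaction (1): Na2O→NaOH ratio 1:2 ⇒ n(NaOH) = 0.507293 mol.
Reaction (2): NaOH→NaCl ratio 1:1 ⇒ n(NaCl) = 0.507293 mol.
Reaction (3): NaCl→Na2SO4 ratio 2:1 ⇒ n(Na2SO4) = 0.253646 mol.
Mass of Na2SO4 = 0.253646 × 142.04 = 36.0279 g.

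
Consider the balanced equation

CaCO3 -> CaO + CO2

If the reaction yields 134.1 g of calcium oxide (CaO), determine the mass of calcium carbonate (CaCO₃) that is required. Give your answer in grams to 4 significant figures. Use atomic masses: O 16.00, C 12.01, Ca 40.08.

239.3 g

M(CaO) = 40.08 + 16.00 = 56.08 g/mol.
M(CaCO3) = 40.08 + 12.01 + 3(16.00) = 100.09 g/mol.
n(CaO) = 134.10 g / 56.08 g/mol = 2.3912 mol.
From the equation the CaO:CaCO3 mole ratio is 1:1, so n(CaCO3) = 2.3912 × 1/1 = 2.3912 mol.
Mass of CaCO3 = 2.3912 mol × 100.09 g/mol = 239.34 g.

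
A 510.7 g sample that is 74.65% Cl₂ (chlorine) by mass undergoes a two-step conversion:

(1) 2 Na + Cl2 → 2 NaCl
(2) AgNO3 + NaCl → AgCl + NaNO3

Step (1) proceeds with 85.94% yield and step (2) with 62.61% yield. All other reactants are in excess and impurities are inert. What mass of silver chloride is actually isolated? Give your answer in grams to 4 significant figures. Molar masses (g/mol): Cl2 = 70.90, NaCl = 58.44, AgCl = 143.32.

Pure Cl2 = 510.7 × 0.7465 = 381.24 g.
n(Cl2) = 381.24 / 70.90 = 5.3771 mol.
Step 1 (Cl2:NaCl = 1:2): theoretical n(NaCl) = 10.754 mol; at 85.94% yield, n(NaCl) = 9.2422 mol.
Step 2 (NaCl:AgCl = 1:1): theoretical n(AgCl) = 9.2422 mol, so theoretical mass = 9.2422 × 143.32 = 1324.6 g.
At 62.61% yield, actual mass of AgCl = 1324.6 × 0.6261 = 829.33 g.

829.3 g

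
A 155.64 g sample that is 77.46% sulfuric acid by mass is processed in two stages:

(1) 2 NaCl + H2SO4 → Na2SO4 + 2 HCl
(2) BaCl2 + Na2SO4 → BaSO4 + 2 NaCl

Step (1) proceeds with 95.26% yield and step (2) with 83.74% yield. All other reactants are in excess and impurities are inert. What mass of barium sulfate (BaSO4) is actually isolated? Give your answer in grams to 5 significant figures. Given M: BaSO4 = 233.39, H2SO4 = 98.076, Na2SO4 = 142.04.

Pure H2SO4 = 155.64 × 0.7746 = 120.559 g.
n(H2SO4) = 120.559 / 98.076 = 1.22924 mol.
Step 1 (H2SO4:Na2SO4 = 1:1): theoretical n(Na2SO4) = 1.22924 mol; at 95.26% yield, n(Na2SO4) = 1.17097 mol.
Step 2 (Na2SO4:BaSO4 = 1:1): theoretical n(BaSO4) = 1.17097 mol, so theoretical mass = 1.17097 × 233.39 = 273.293 g.
At 83.74% yield, actual mass of BaSO4 = 273.293 × 0.8374 = 228.856 g.

228.86 g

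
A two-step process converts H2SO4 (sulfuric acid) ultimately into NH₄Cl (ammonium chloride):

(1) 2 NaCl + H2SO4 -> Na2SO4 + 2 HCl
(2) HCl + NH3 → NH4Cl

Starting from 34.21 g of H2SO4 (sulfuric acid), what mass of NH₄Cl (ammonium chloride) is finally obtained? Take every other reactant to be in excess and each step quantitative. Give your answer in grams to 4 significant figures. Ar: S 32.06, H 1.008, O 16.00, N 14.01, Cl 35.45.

M(H2SO4) = 2(1.008) + 32.06 + 4(16.00) = 98.076 g/mol.
M(NH4Cl) = 14.01 + 4(1.008) + 35.45 = 53.492 g/mol.
n(H2SO4) = 34.210 / 98.076 = 0.34881 mol.
Step 1 gives a 1:2 ratio of H2SO4 to HCl, so n(HCl) = 0.69762 mol.
In step 2 the HCl:NH4Cl ratio is 1:1, so n(NH4Cl) = 0.69762 mol.
Mass of NH4Cl = 0.69762 × 53.492 = 37.317 g.

37.32 g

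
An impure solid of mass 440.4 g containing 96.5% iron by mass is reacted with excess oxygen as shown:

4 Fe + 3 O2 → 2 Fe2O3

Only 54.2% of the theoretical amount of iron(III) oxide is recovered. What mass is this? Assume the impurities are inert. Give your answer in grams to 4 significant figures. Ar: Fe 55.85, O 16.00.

329.3 g

Pure Fe available = 440.4 g × 0.965 = 424.99 g.
M(Fe) = 55.85 g/mol.
M(Fe2O3) = 2(55.85) + 3(16.00) = 159.70 g/mol.
n(Fe) = 424.99 g / 55.85 g/mol = 7.6094 mol.
From the equation the Fe:Fe2O3 mole ratio is 4:2, so n(Fe2O3) = 7.6094 × 2/4 = 3.8047 mol.
Mass of Fe2O3 = 3.8047 mol × 159.70 g/mol = 607.61 g.
Actual mass collected = 607.61 g × 0.542 = 329.33 g.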